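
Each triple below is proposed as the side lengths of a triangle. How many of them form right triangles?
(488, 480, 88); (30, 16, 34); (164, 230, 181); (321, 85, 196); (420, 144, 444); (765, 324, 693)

(488,480,88): 88²+480² = 238144 = 488² → right
(30,16,34): 16²+30² = 1156 = 34² → right
(164,230,181): 164²+181² = 59657 > 52900 = 230² → acute
(321,85,196): 85+196 ≤ 321, not a triangle
(420,144,444): 144²+420² = 197136 = 444² → right
(765,324,693): 324²+693² = 585225 = 765² → right
4 of the 6 are right.

4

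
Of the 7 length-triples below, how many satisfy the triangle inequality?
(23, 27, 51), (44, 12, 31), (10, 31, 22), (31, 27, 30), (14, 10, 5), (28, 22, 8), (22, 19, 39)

5

(23,27,51): 23+27 ≤ 51 → not valid
(12,31,44): 12+31 ≤ 44 → not valid
(10,22,31): 10+22 > 31 → valid
(27,30,31): 27+30 > 31 → valid
(5,10,14): 5+10 > 14 → valid
(8,22,28): 8+22 > 28 → valid
(19,22,39): 19+22 > 39 → valid
5 of the 7 triples form a triangle.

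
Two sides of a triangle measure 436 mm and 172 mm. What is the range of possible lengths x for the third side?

By the triangle inequality, x must be less than 436 + 172 = 608 and greater than |436 − 172| = 264.

264 < x < 608 (mm)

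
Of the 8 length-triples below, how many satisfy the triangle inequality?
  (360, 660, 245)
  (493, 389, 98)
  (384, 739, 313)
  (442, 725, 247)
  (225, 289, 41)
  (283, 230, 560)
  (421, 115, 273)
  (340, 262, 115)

(245,360,660): 245+360 ≤ 660 → not valid
(98,389,493): 98+389 ≤ 493 → not valid
(313,384,739): 313+384 ≤ 739 → not valid
(247,442,725): 247+442 ≤ 725 → not valid
(41,225,289): 41+225 ≤ 289 → not valid
(230,283,560): 230+283 ≤ 560 → not valid
(115,273,421): 115+273 ≤ 421 → not valid
(115,262,340): 115+262 > 340 → valid
1 of the 8 triples forms a triangle.

1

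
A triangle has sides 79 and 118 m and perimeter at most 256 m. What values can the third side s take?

Triangle inequality alone gives 39 < s < 197.
The perimeter condition gives s ≤ 256 − 79 − 118 = 59.
Intersecting the two: 39 < s ≤ 59.

39 < s ≤ 59 m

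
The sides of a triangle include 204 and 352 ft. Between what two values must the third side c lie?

By the triangle inequality, c must be less than 204 + 352 = 556 and greater than |204 − 352| = 148.

148 < c < 556 (ft)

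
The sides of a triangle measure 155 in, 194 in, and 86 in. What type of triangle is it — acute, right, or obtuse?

obtuse

Compare the square of the longest side to the sum of squares of the other two: 86² + 155² = 31421 < 37636 = 194².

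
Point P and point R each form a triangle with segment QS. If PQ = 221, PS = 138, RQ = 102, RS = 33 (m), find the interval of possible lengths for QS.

From triangle PQS: |221 − 138| < QS < 221 + 138, i.e. 83 < QS < 359.
From triangle RQS: 69 < QS < 135.
Both must hold, so QS lies in the intersection.

83 < QS < 135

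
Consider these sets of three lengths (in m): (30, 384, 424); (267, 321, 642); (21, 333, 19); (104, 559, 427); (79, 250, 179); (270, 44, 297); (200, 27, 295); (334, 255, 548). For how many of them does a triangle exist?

(30,384,424): 30+384 ≤ 424 → not valid
(267,321,642): 267+321 ≤ 642 → not valid
(19,21,333): 19+21 ≤ 333 → not valid
(104,427,559): 104+427 ≤ 559 → not valid
(79,179,250): 79+179 > 250 → valid
(44,270,297): 44+270 > 297 → valid
(27,200,295): 27+200 ≤ 295 → not valid
(255,334,548): 255+334 > 548 → valid
3 of the 8 triples form a triangle.

3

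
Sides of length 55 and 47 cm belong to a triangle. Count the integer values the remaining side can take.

The third side lies in the open interval (8, 102).
Integers from 9 to 101 inclusive: 101 − 9 + 1 = 93.

93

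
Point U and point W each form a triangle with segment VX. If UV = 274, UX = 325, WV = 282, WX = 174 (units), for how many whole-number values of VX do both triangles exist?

From triangle UVX: 51 < VX < 599.
From triangle WVX: 108 < VX < 456.
Intersection: 108 < VX < 456, so integers 109 through 455: 347 values.

347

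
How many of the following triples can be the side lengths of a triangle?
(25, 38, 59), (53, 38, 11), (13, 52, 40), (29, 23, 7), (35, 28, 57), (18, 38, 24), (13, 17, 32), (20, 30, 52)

5

(25,38,59): 25+38 > 59 → valid
(11,38,53): 11+38 ≤ 53 → not valid
(13,40,52): 13+40 > 52 → valid
(7,23,29): 7+23 > 29 → valid
(28,35,57): 28+35 > 57 → valid
(18,24,38): 18+24 > 38 → valid
(13,17,32): 13+17 ≤ 32 → not valid
(20,30,52): 20+30 ≤ 52 → not valid
5 of the 8 triples form a triangle.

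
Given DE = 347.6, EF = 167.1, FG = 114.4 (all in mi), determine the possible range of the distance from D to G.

66.1 ≤ DG ≤ 629.1 mi

The maximum is all hops collinear in one direction: 347.6 + 167.1 + 114.4 = 629.1.
The longest hop is 347.6; the others sum to 281.5. Folding the others back against it leaves at least 347.6 − 281.5 = 66.1.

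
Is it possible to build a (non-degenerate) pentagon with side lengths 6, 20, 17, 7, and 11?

A pentagon exists iff every side is shorter than the sum of the others — equivalently, the longest side is less than the sum of the rest.
Longest side 20 < 41 (sum of the remaining 4), so yes.

Yes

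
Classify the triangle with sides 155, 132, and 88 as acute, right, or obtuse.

Compare the square of the longest side to the sum of squares of the other two: 88² + 132² = 25168 > 24025 = 155².

acute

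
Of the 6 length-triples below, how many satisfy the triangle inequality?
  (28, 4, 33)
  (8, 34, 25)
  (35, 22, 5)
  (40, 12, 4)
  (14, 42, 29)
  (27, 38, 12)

(4,28,33): 4+28 ≤ 33 → not valid
(8,25,34): 8+25 ≤ 34 → not valid
(5,22,35): 5+22 ≤ 35 → not valid
(4,12,40): 4+12 ≤ 40 → not valid
(14,29,42): 14+29 > 42 → valid
(12,27,38): 12+27 > 38 → valid
2 of the 6 triples form a triangle.

2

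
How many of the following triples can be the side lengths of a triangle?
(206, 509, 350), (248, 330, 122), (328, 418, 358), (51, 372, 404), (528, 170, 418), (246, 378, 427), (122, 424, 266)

(206,350,509): 206+350 > 509 → valid
(122,248,330): 122+248 > 330 → valid
(328,358,418): 328+358 > 418 → valid
(51,372,404): 51+372 > 404 → valid
(170,418,528): 170+418 > 528 → valid
(246,378,427): 246+378 > 427 → valid
(122,266,424): 122+266 ≤ 424 → not valid
6 of the 7 triples form a triangle.

6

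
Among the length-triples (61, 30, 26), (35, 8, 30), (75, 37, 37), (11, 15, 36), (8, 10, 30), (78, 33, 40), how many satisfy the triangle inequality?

1

(26,30,61): 26+30 ≤ 61 → not valid
(8,30,35): 8+30 > 35 → valid
(37,37,75): 37+37 ≤ 75 → not valid
(11,15,36): 11+15 ≤ 36 → not valid
(8,10,30): 8+10 ≤ 30 → not valid
(33,40,78): 33+40 ≤ 78 → not valid
1 of the 6 triples forms a triangle.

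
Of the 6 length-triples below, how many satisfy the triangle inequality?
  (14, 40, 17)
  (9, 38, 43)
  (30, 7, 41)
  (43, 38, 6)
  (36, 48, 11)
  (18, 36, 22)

3

(14,17,40): 14+17 ≤ 40 → not valid
(9,38,43): 9+38 > 43 → valid
(7,30,41): 7+30 ≤ 41 → not valid
(6,38,43): 6+38 > 43 → valid
(11,36,48): 11+36 ≤ 48 → not valid
(18,22,36): 18+22 > 36 → valid
3 of the 6 triples form a triangle.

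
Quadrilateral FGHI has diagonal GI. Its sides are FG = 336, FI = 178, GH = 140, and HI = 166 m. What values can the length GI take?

From triangle FGI: |336 − 178| < GI < 336 + 178, i.e. 158 < GI < 514.
From triangle HGI: 26 < GI < 306.
Both must hold, so GI lies in the intersection.

158 < GI < 306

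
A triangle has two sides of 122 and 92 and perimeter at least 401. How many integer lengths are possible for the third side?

27

Triangle inequality: 30 < x < 214. Perimeter ≥ 401 gives x ≥ 401 − 122 − 92 = 187.
So 187 ≤ x < 214; integers 187 through 213: 27 values.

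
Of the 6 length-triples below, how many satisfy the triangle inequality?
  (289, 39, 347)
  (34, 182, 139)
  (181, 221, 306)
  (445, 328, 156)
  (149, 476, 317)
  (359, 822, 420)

(39,289,347): 39+289 ≤ 347 → not valid
(34,139,182): 34+139 ≤ 182 → not valid
(181,221,306): 181+221 > 306 → valid
(156,328,445): 156+328 > 445 → valid
(149,317,476): 149+317 ≤ 476 → not valid
(359,420,822): 359+420 ≤ 822 → not valid
2 of the 6 triples form a triangle.

2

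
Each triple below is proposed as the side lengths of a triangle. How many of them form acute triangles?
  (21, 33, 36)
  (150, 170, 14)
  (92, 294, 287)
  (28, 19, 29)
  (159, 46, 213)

(21,33,36): 21²+33² = 1530 > 1296 = 36² → acute
(150,170,14): 14+150 ≤ 170, not a triangle
(92,294,287): 92²+287² = 90833 > 86436 = 294² → acute
(28,19,29): 19²+28² = 1145 > 841 = 29² → acute
(159,46,213): 46+159 ≤ 213, not a triangle
3 of the 5 are acute.

3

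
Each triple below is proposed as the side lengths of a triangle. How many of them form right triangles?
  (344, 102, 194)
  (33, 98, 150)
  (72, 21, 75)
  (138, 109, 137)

1

(344,102,194): 102+194 ≤ 344, not a triangle
(33,98,150): 33+98 ≤ 150, not a triangle
(72,21,75): 21²+72² = 5625 = 75² → right
(138,109,137): 109²+137² = 30650 > 19044 = 138² → acute
1 of the 4 is right.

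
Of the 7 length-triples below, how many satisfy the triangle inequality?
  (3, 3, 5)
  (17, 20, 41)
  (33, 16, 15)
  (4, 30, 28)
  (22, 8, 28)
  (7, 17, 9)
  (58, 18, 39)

3

(3,3,5): 3+3 > 5 → valid
(17,20,41): 17+20 ≤ 41 → not valid
(15,16,33): 15+16 ≤ 33 → not valid
(4,28,30): 4+28 > 30 → valid
(8,22,28): 8+22 > 28 → valid
(7,9,17): 7+9 ≤ 17 → not valid
(18,39,58): 18+39 ≤ 58 → not valid
3 of the 7 triples form a triangle.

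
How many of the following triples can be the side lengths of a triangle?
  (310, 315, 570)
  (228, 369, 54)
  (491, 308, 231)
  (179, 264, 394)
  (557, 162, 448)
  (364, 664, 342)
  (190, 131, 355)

5

(310,315,570): 310+315 > 570 → valid
(54,228,369): 54+228 ≤ 369 → not valid
(231,308,491): 231+308 > 491 → valid
(179,264,394): 179+264 > 394 → valid
(162,448,557): 162+448 > 557 → valid
(342,364,664): 342+364 > 664 → valid
(131,190,355): 131+190 ≤ 355 → not valid
5 of the 7 triples form a triangle.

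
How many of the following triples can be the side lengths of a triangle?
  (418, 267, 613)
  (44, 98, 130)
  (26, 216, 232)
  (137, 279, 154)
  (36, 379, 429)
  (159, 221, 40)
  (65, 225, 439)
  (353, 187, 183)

5

(267,418,613): 267+418 > 613 → valid
(44,98,130): 44+98 > 130 → valid
(26,216,232): 26+216 > 232 → valid
(137,154,279): 137+154 > 279 → valid
(36,379,429): 36+379 ≤ 429 → not valid
(40,159,221): 40+159 ≤ 221 → not valid
(65,225,439): 65+225 ≤ 439 → not valid
(183,187,353): 183+187 > 353 → valid
5 of the 8 triples form a triangle.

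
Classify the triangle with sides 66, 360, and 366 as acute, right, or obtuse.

right

Compare the square of the longest side to the sum of squares of the other two: 66² + 360² = 133956 = 366².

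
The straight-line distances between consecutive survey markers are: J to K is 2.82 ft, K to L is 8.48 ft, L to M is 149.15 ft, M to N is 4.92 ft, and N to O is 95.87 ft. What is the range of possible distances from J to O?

37.06 ≤ JO ≤ 261.24 ft

The maximum is all hops collinear in one direction: 2.82 + 8.48 + 149.15 + 4.92 + 95.87 = 261.24.
The longest hop is 149.15; the others sum to 112.09. Folding the others back against it leaves at least 149.15 − 112.09 = 37.06.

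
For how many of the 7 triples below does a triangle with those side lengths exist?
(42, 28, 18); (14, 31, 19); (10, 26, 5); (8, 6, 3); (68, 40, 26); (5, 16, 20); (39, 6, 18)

4

(18,28,42): 18+28 > 42 → valid
(14,19,31): 14+19 > 31 → valid
(5,10,26): 5+10 ≤ 26 → not valid
(3,6,8): 3+6 > 8 → valid
(26,40,68): 26+40 ≤ 68 → not valid
(5,16,20): 5+16 > 20 → valid
(6,18,39): 6+18 ≤ 39 → not valid
4 of the 7 triples form a triangle.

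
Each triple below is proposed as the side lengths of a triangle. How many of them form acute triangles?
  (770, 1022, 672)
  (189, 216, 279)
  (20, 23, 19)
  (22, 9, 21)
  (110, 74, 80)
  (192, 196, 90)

(770,1022,672): 672²+770² = 1044484 = 1022² → right
(189,216,279): 189²+216² = 82377 > 77841 = 279² → acute
(20,23,19): 19²+20² = 761 > 529 = 23² → acute
(22,9,21): 9²+21² = 522 > 484 = 22² → acute
(110,74,80): 74²+80² = 11876 < 12100 = 110² → obtuse
(192,196,90): 90²+192² = 44964 > 38416 = 196² → acute
4 of the 6 are acute.

4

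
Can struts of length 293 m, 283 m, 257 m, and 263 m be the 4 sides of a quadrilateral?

Yes

A quadrilateral exists iff every side is shorter than the sum of the others — equivalently, the longest side is less than the sum of the rest.
Longest side 293 < 803 (sum of the remaining 3), so yes.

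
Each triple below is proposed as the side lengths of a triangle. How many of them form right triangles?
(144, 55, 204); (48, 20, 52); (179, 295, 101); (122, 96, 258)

1

(144,55,204): 55+144 ≤ 204, not a triangle
(48,20,52): 20²+48² = 2704 = 52² → right
(179,295,101): 101+179 ≤ 295, not a triangle
(122,96,258): 96+122 ≤ 258, not a triangle
1 of the 4 is right.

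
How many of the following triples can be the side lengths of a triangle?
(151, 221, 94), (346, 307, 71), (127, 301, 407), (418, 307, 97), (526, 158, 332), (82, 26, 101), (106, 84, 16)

4

(94,151,221): 94+151 > 221 → valid
(71,307,346): 71+307 > 346 → valid
(127,301,407): 127+301 > 407 → valid
(97,307,418): 97+307 ≤ 418 → not valid
(158,332,526): 158+332 ≤ 526 → not valid
(26,82,101): 26+82 > 101 → valid
(16,84,106): 16+84 ≤ 106 → not valid
4 of the 7 triples form a triangle.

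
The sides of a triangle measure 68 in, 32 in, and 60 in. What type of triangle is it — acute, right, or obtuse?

right

Compare the square of the longest side to the sum of squares of the other two: 32² + 60² = 4624 = 68².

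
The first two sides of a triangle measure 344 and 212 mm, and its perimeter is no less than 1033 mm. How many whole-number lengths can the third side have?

Triangle inequality: 132 < x < 556. Perimeter ≥ 1033 gives x ≥ 1033 − 344 − 212 = 477.
So 477 ≤ x < 556; integers 477 through 555: 79 values.

79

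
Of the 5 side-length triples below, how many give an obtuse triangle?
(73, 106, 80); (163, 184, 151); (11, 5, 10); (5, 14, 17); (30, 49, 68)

2

(73,106,80): 73²+80² = 11729 > 11236 = 106² → acute
(163,184,151): 151²+163² = 49370 > 33856 = 184² → acute
(11,5,10): 5²+10² = 125 > 121 = 11² → acute
(5,14,17): 5²+14² = 221 < 289 = 17² → obtuse
(30,49,68): 30²+49² = 3301 < 4624 = 68² → obtuse
2 of the 5 are obtuse.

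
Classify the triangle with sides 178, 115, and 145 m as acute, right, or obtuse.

acute

Compare the square of the longest side to the sum of squares of the other two: 115² + 145² = 34250 > 31684 = 178².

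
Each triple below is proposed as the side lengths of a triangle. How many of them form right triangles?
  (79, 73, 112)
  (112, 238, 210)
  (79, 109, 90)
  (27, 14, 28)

1

(79,73,112): 73²+79² = 11570 < 12544 = 112² → obtuse
(112,238,210): 112²+210² = 56644 = 238² → right
(79,109,90): 79²+90² = 14341 > 11881 = 109² → acute
(27,14,28): 14²+27² = 925 > 784 = 28² → acute
1 of the 4 is right.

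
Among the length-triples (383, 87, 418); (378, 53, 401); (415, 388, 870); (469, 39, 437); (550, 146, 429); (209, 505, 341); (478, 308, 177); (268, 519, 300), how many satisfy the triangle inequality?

7

(87,383,418): 87+383 > 418 → valid
(53,378,401): 53+378 > 401 → valid
(388,415,870): 388+415 ≤ 870 → not valid
(39,437,469): 39+437 > 469 → valid
(146,429,550): 146+429 > 550 → valid
(209,341,505): 209+341 > 505 → valid
(177,308,478): 177+308 > 478 → valid
(268,300,519): 268+300 > 519 → valid
7 of the 8 triples form a triangle.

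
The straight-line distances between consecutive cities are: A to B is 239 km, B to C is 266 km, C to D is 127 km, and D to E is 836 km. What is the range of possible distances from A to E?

The maximum is all hops collinear in one direction: 239 + 266 + 127 + 836 = 1468.
The longest hop is 836; the others sum to 632. Folding the others back against it leaves at least 836 − 632 = 204.

204 ≤ AE ≤ 1468 km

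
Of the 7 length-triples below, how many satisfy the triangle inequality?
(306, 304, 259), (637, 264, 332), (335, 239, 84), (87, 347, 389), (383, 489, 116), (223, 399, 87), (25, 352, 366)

(259,304,306): 259+304 > 306 → valid
(264,332,637): 264+332 ≤ 637 → not valid
(84,239,335): 84+239 ≤ 335 → not valid
(87,347,389): 87+347 > 389 → valid
(116,383,489): 116+383 > 489 → valid
(87,223,399): 87+223 ≤ 399 → not valid
(25,352,366): 25+352 > 366 → valid
4 of the 7 triples form a triangle.

4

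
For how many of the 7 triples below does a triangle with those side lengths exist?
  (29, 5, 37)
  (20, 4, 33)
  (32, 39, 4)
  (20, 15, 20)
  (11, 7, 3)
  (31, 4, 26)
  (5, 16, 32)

(5,29,37): 5+29 ≤ 37 → not valid
(4,20,33): 4+20 ≤ 33 → not valid
(4,32,39): 4+32 ≤ 39 → not valid
(15,20,20): 15+20 > 20 → valid
(3,7,11): 3+7 ≤ 11 → not valid
(4,26,31): 4+26 ≤ 31 → not valid
(5,16,32): 5+16 ≤ 32 → not valid
1 of the 7 triples forms a triangle.

1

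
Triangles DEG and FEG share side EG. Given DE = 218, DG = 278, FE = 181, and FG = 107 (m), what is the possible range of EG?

From triangle DEG: |218 − 278| < EG < 218 + 278, i.e. 60 < EG < 496.
From triangle FEG: 74 < EG < 288.
Both must hold, so EG lies in the intersection.

74 < EG < 288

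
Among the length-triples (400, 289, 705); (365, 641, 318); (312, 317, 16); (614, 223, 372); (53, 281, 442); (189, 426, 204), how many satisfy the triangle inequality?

(289,400,705): 289+400 ≤ 705 → not valid
(318,365,641): 318+365 > 641 → valid
(16,312,317): 16+312 > 317 → valid
(223,372,614): 223+372 ≤ 614 → not valid
(53,281,442): 53+281 ≤ 442 → not valid
(189,204,426): 189+204 ≤ 426 → not valid
2 of the 6 triples form a triangle.

2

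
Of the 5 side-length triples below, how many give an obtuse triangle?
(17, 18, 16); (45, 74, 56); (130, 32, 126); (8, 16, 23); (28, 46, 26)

(17,18,16): 16²+17² = 545 > 324 = 18² → acute
(45,74,56): 45²+56² = 5161 < 5476 = 74² → obtuse
(130,32,126): 32²+126² = 16900 = 130² → right
(8,16,23): 8²+16² = 320 < 529 = 23² → obtuse
(28,46,26): 26²+28² = 1460 < 2116 = 46² → obtuse
3 of the 5 are obtuse.

3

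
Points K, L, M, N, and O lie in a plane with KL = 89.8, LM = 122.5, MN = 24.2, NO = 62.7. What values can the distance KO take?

0 ≤ KO ≤ 299.2

The maximum is all hops collinear in one direction: 89.8 + 122.5 + 24.2 + 62.7 = 299.2.
The longest hop is 122.5; the others sum to 176.7. Since 122.5 ≤ 176.7, the path can fold back on itself completely, so the minimum distance is 0.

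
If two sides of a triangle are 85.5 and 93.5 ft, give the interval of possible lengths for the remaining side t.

8.0 < t < 179.0 (ft)

By the triangle inequality, t must be less than 85.5 + 93.5 = 179.0 and greater than |85.5 − 93.5| = 8.0.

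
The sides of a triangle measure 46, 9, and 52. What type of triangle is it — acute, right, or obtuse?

obtuse

Compare the square of the longest side to the sum of squares of the other two: 9² + 46² = 2197 < 2704 = 52².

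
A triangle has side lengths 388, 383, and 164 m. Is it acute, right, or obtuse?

acute

Compare the square of the longest side to the sum of squares of the other two: 164² + 383² = 173585 > 150544 = 388².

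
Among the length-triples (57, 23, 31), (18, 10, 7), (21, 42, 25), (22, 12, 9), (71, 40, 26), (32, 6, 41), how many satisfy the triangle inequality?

1

(23,31,57): 23+31 ≤ 57 → not valid
(7,10,18): 7+10 ≤ 18 → not valid
(21,25,42): 21+25 > 42 → valid
(9,12,22): 9+12 ≤ 22 → not valid
(26,40,71): 26+40 ≤ 71 → not valid
(6,32,41): 6+32 ≤ 41 → not valid
1 of the 6 triples forms a triangle.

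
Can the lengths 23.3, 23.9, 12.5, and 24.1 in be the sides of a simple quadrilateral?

A quadrilateral exists iff every side is shorter than the sum of the others — equivalently, the longest side is less than the sum of the rest.
Longest side 24.1 < 59.7 (sum of the remaining 3), so yes.

Yes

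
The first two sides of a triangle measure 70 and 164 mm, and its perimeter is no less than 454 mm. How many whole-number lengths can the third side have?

Triangle inequality: 94 < x < 234. Perimeter ≥ 454 gives x ≥ 454 − 70 − 164 = 220.
So 220 ≤ x < 234; integers 220 through 233: 14 values.

14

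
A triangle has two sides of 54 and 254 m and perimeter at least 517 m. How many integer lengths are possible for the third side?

Triangle inequality: 200 < x < 308. Perimeter ≥ 517 gives x ≥ 517 − 54 − 254 = 209.
So 209 ≤ x < 308; integers 209 through 307: 99 values.

99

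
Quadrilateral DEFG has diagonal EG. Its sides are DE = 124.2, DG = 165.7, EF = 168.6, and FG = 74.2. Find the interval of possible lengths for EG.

94.4 < EG < 242.8

From triangle DEG: |124.2 − 165.7| < EG < 124.2 + 165.7, i.e. 41.5 < EG < 289.9.
From triangle FEG: 94.4 < EG < 242.8.
Both must hold, so EG lies in the intersection.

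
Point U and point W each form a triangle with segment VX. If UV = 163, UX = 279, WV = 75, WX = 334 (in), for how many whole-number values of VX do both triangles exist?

149

From triangle UVX: 116 < VX < 442.
From triangle WVX: 259 < VX < 409.
Intersection: 259 < VX < 409, so integers 260 through 408: 149 values.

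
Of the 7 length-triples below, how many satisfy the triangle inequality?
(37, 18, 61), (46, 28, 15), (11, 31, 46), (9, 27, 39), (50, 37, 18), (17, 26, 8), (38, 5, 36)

(18,37,61): 18+37 ≤ 61 → not valid
(15,28,46): 15+28 ≤ 46 → not valid
(11,31,46): 11+31 ≤ 46 → not valid
(9,27,39): 9+27 ≤ 39 → not valid
(18,37,50): 18+37 > 50 → valid
(8,17,26): 8+17 ≤ 26 → not valid
(5,36,38): 5+36 > 38 → valid
2 of the 7 triples form a triangle.

2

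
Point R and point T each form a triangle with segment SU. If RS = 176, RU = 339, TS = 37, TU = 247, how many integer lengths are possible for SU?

73

From triangle RSU: 163 < SU < 515.
From triangle TSU: 210 < SU < 284.
Intersection: 210 < SU < 284, so integers 211 through 283: 73 values.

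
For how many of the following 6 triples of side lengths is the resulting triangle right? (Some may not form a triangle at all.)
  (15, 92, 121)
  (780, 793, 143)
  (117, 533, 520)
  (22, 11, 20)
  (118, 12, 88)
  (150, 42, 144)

(15,92,121): 15+92 ≤ 121, not a triangle
(780,793,143): 143²+780² = 628849 = 793² → right
(117,533,520): 117²+520² = 284089 = 533² → right
(22,11,20): 11²+20² = 521 > 484 = 22² → acute
(118,12,88): 12+88 ≤ 118, not a triangle
(150,42,144): 42²+144² = 22500 = 150² → right
3 of the 6 are right.

3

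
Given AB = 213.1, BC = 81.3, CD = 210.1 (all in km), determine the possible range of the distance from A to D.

The maximum is all hops collinear in one direction: 213.1 + 81.3 + 210.1 = 504.5.
The longest hop is 213.1; the others sum to 291.4. Since 213.1 ≤ 291.4, the path can fold back on itself completely, so the minimum distance is 0.

0 ≤ AD ≤ 504.5 km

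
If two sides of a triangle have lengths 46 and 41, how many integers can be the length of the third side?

81

The third side lies in the open interval (5, 87).
Integers from 6 to 86 inclusive: 86 − 6 + 1 = 81.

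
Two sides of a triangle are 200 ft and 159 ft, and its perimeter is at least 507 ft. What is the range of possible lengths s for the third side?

148 ≤ s < 359 ft

Triangle inequality alone gives 41 < s < 359.
The perimeter condition gives s ≥ 507 − 200 − 159 = 148.
Intersecting the two: 148 ≤ s < 359.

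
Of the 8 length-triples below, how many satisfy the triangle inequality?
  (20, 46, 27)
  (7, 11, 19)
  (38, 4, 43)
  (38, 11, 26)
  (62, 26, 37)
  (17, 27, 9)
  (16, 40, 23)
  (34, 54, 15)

2

(20,27,46): 20+27 > 46 → valid
(7,11,19): 7+11 ≤ 19 → not valid
(4,38,43): 4+38 ≤ 43 → not valid
(11,26,38): 11+26 ≤ 38 → not valid
(26,37,62): 26+37 > 62 → valid
(9,17,27): 9+17 ≤ 27 → not valid
(16,23,40): 16+23 ≤ 40 → not valid
(15,34,54): 15+34 ≤ 54 → not valid
2 of the 8 triples form a triangle.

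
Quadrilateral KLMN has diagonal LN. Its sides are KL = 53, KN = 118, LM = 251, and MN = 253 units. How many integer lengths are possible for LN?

From triangle KLN: 65 < LN < 171.
From triangle MLN: 2 < LN < 504.
Intersection: 65 < LN < 171, so integers 66 through 170: 105 values.

105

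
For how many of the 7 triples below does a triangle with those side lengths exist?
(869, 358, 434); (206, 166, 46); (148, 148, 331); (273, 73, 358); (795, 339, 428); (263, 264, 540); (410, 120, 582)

1

(358,434,869): 358+434 ≤ 869 → not valid
(46,166,206): 46+166 > 206 → valid
(148,148,331): 148+148 ≤ 331 → not valid
(73,273,358): 73+273 ≤ 358 → not valid
(339,428,795): 339+428 ≤ 795 → not valid
(263,264,540): 263+264 ≤ 540 → not valid
(120,410,582): 120+410 ≤ 582 → not valid
1 of the 7 triples forms a triangle.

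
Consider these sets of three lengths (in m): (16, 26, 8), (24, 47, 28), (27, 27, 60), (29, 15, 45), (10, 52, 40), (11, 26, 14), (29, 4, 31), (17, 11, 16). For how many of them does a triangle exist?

(8,16,26): 8+16 ≤ 26 → not valid
(24,28,47): 24+28 > 47 → valid
(27,27,60): 27+27 ≤ 60 → not valid
(15,29,45): 15+29 ≤ 45 → not valid
(10,40,52): 10+40 ≤ 52 → not valid
(11,14,26): 11+14 ≤ 26 → not valid
(4,29,31): 4+29 > 31 → valid
(11,16,17): 11+16 > 17 → valid
3 of the 8 triples form a triangle.

3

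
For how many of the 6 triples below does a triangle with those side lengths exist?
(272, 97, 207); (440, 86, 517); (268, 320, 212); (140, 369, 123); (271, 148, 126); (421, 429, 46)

5

(97,207,272): 97+207 > 272 → valid
(86,440,517): 86+440 > 517 → valid
(212,268,320): 212+268 > 320 → valid
(123,140,369): 123+140 ≤ 369 → not valid
(126,148,271): 126+148 > 271 → valid
(46,421,429): 46+421 > 429 → valid
5 of the 6 triples form a triangle.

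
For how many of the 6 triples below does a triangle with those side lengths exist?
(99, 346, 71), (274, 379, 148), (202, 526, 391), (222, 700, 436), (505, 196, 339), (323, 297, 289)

4

(71,99,346): 71+99 ≤ 346 → not valid
(148,274,379): 148+274 > 379 → valid
(202,391,526): 202+391 > 526 → valid
(222,436,700): 222+436 ≤ 700 → not valid
(196,339,505): 196+339 > 505 → valid
(289,297,323): 289+297 > 323 → valid
4 of the 6 triples form a triangle.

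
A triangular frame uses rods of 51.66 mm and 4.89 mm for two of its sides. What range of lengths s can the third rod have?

By the triangle inequality, s must be less than 51.66 + 4.89 = 56.55 and greater than |51.66 − 4.89| = 46.77.

46.77 < s < 56.55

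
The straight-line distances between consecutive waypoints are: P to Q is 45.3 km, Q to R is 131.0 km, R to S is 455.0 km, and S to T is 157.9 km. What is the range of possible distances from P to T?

120.8 ≤ PT ≤ 789.2 km

The maximum is all hops collinear in one direction: 45.3 + 131.0 + 455.0 + 157.9 = 789.2.
The longest hop is 455.0; the others sum to 334.2. Folding the others back against it leaves at least 455.0 − 334.2 = 120.8.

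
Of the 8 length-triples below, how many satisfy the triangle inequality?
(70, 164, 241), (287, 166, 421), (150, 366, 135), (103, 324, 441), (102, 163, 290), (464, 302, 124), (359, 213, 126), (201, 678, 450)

1

(70,164,241): 70+164 ≤ 241 → not valid
(166,287,421): 166+287 > 421 → valid
(135,150,366): 135+150 ≤ 366 → not valid
(103,324,441): 103+324 ≤ 441 → not valid
(102,163,290): 102+163 ≤ 290 → not valid
(124,302,464): 124+302 ≤ 464 → not valid
(126,213,359): 126+213 ≤ 359 → not valid
(201,450,678): 201+450 ≤ 678 → not valid
1 of the 8 triples forms a triangle.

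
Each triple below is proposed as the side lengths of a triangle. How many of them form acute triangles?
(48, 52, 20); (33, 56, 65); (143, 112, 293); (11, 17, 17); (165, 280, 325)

(48,52,20): 20²+48² = 2704 = 52² → right
(33,56,65): 33²+56² = 4225 = 65² → right
(143,112,293): 112+143 ≤ 293, not a triangle
(11,17,17): 11²+17² = 410 > 289 = 17² → acute
(165,280,325): 165²+280² = 105625 = 325² → right
1 of the 5 is acute.

1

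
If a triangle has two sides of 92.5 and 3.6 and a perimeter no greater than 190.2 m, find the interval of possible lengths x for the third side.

88.9 < x ≤ 94.1 m

Triangle inequality alone gives 88.9 < x < 96.1.
The perimeter condition gives x ≤ 190.2 − 92.5 − 3.6 = 94.1.
Intersecting the two: 88.9 < x ≤ 94.1.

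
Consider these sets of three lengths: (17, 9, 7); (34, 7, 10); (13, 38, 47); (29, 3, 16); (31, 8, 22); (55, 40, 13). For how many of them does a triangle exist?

(7,9,17): 7+9 ≤ 17 → not valid
(7,10,34): 7+10 ≤ 34 → not valid
(13,38,47): 13+38 > 47 → valid
(3,16,29): 3+16 ≤ 29 → not valid
(8,22,31): 8+22 ≤ 31 → not valid
(13,40,55): 13+40 ≤ 55 → not valid
1 of the 6 triples forms a triangle.

1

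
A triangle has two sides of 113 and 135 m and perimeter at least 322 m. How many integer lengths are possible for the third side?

174

Triangle inequality: 22 < x < 248. Perimeter ≥ 322 gives x ≥ 322 − 113 − 135 = 74.
So 74 ≤ x < 248; integers 74 through 247: 174 values.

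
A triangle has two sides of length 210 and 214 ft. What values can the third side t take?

4 < t < 424

By the triangle inequality, t must be less than 210 + 214 = 424 and greater than |210 − 214| = 4.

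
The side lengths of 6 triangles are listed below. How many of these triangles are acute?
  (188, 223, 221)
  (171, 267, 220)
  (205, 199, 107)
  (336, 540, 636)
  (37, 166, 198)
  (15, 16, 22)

3

(188,223,221): 188²+221² = 84185 > 49729 = 223² → acute
(171,267,220): 171²+220² = 77641 > 71289 = 267² → acute
(205,199,107): 107²+199² = 51050 > 42025 = 205² → acute
(336,540,636): 336²+540² = 404496 = 636² → right
(37,166,198): 37²+166² = 28925 < 39204 = 198² → obtuse
(15,16,22): 15²+16² = 481 < 484 = 22² → obtuse
3 of the 6 are acute.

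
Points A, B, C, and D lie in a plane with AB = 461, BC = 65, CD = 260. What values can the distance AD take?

The maximum is all hops collinear in one direction: 461 + 65 + 260 = 786.
The longest hop is 461; the others sum to 325. Folding the others back against it leaves at least 461 − 325 = 136.

136 ≤ AD ≤ 786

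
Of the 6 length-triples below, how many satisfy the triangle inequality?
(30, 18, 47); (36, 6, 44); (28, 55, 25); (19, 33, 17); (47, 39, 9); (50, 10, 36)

3

(18,30,47): 18+30 > 47 → valid
(6,36,44): 6+36 ≤ 44 → not valid
(25,28,55): 25+28 ≤ 55 → not valid
(17,19,33): 17+19 > 33 → valid
(9,39,47): 9+39 > 47 → valid
(10,36,50): 10+36 ≤ 50 → not valid
3 of the 6 triples form a triangle.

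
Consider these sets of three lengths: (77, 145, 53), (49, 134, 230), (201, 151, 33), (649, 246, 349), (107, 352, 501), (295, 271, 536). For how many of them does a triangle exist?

1

(53,77,145): 53+77 ≤ 145 → not valid
(49,134,230): 49+134 ≤ 230 → not valid
(33,151,201): 33+151 ≤ 201 → not valid
(246,349,649): 246+349 ≤ 649 → not valid
(107,352,501): 107+352 ≤ 501 → not valid
(271,295,536): 271+295 > 536 → valid
1 of the 6 triples forms a triangle.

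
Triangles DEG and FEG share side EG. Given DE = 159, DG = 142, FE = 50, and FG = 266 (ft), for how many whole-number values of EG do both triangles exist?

84

From triangle DEG: 17 < EG < 301.
From triangle FEG: 216 < EG < 316.
Intersection: 216 < EG < 301, so integers 217 through 300: 84 values.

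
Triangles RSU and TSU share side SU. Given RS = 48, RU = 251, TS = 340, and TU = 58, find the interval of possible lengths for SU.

282 < SU < 299

From triangle RSU: |48 − 251| < SU < 48 + 251, i.e. 203 < SU < 299.
From triangle TSU: 282 < SU < 398.
Both must hold, so SU lies in the intersection.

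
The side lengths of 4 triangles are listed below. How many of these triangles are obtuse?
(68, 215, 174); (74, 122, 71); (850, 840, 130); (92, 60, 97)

(68,215,174): 68²+174² = 34900 < 46225 = 215² → obtuse
(74,122,71): 71²+74² = 10517 < 14884 = 122² → obtuse
(850,840,130): 130²+840² = 722500 = 850² → right
(92,60,97): 60²+92² = 12064 > 9409 = 97² → acute
2 of the 4 are obtuse.

2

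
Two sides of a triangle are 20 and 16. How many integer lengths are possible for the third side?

The third side lies in the open interval (4, 36).
Integers from 5 to 35 inclusive: 35 − 5 + 1 = 31.

31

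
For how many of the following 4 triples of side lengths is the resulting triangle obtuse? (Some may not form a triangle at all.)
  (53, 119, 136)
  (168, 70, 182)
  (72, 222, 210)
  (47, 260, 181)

(53,119,136): 53²+119² = 16970 < 18496 = 136² → obtuse
(168,70,182): 70²+168² = 33124 = 182² → right
(72,222,210): 72²+210² = 49284 = 222² → right
(47,260,181): 47+181 ≤ 260, not a triangle
1 of the 4 is obtuse.

1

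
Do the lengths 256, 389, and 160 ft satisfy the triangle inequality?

The longest side is 389, and the other two sum to 416.
Since 416 > 389, the triangle inequality holds.

Yes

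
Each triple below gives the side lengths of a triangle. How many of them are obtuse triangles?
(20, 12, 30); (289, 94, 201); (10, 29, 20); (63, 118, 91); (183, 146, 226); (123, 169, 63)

(20,12,30): 12²+20² = 544 < 900 = 30² → obtuse
(289,94,201): 94²+201² = 49237 < 83521 = 289² → obtuse
(10,29,20): 10²+20² = 500 < 841 = 29² → obtuse
(63,118,91): 63²+91² = 12250 < 13924 = 118² → obtuse
(183,146,226): 146²+183² = 54805 > 51076 = 226² → acute
(123,169,63): 63²+123² = 19098 < 28561 = 169² → obtuse
5 of the 6 are obtuse.

5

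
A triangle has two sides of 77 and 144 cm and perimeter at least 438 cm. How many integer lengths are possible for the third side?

Triangle inequality: 67 < x < 221. Perimeter ≥ 438 gives x ≥ 438 − 77 − 144 = 217.
So 217 ≤ x < 221; integers 217 through 220: 4 values.

4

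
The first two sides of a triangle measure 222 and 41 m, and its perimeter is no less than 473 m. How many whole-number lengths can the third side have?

Triangle inequality: 181 < x < 263. Perimeter ≥ 473 gives x ≥ 473 − 222 − 41 = 210.
So 210 ≤ x < 263; integers 210 through 262: 53 values.

53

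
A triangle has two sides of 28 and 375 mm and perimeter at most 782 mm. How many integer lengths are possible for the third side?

Triangle inequality: 347 < x < 403. Perimeter ≤ 782 gives x ≤ 782 − 28 − 375 = 379.
So 347 < x ≤ 379; integers 348 through 379: 32 values.

32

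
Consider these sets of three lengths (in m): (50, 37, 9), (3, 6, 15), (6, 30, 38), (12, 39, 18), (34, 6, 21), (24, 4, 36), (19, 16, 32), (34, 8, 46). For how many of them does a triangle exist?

(9,37,50): 9+37 ≤ 50 → not valid
(3,6,15): 3+6 ≤ 15 → not valid
(6,30,38): 6+30 ≤ 38 → not valid
(12,18,39): 12+18 ≤ 39 → not valid
(6,21,34): 6+21 ≤ 34 → not valid
(4,24,36): 4+24 ≤ 36 → not valid
(16,19,32): 16+19 > 32 → valid
(8,34,46): 8+34 ≤ 46 → not valid
1 of the 8 triples forms a triangle.

1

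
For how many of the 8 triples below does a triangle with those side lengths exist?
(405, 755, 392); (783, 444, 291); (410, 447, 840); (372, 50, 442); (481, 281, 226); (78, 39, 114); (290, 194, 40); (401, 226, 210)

5

(392,405,755): 392+405 > 755 → valid
(291,444,783): 291+444 ≤ 783 → not valid
(410,447,840): 410+447 > 840 → valid
(50,372,442): 50+372 ≤ 442 → not valid
(226,281,481): 226+281 > 481 → valid
(39,78,114): 39+78 > 114 → valid
(40,194,290): 40+194 ≤ 290 → not valid
(210,226,401): 210+226 > 401 → valid
5 of the 8 triples form a triangle.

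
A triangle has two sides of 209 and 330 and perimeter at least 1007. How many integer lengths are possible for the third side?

Triangle inequality: 121 < x < 539. Perimeter ≥ 1007 gives x ≥ 1007 − 209 − 330 = 468.
So 468 ≤ x < 539; integers 468 through 538: 71 values.

71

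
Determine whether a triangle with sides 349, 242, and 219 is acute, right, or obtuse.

Compare the square of the longest side to the sum of squares of the other two: 219² + 242² = 106525 < 121801 = 349².

obtuse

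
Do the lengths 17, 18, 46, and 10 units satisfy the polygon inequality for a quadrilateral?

For a quadrilateral, each side must be shorter than the sum of the others.
Here the longest side is 46, but the remaining 3 sides sum to only 45.

No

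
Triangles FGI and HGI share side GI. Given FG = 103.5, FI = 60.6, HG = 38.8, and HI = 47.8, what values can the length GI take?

42.9 < GI < 86.6

From triangle FGI: |103.5 − 60.6| < GI < 103.5 + 60.6, i.e. 42.9 < GI < 164.1.
From triangle HGI: 9.0 < GI < 86.6.
Both must hold, so GI lies in the intersection.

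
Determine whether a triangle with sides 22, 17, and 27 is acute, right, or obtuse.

acute

Compare the square of the longest side to the sum of squares of the other two: 17² + 22² = 773 > 729 = 27².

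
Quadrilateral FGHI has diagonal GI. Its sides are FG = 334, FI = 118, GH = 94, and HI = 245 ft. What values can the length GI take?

216 < GI < 339

From triangle FGI: |334 − 118| < GI < 334 + 118, i.e. 216 < GI < 452.
From triangle HGI: 151 < GI < 339.
Both must hold, so GI lies in the intersection.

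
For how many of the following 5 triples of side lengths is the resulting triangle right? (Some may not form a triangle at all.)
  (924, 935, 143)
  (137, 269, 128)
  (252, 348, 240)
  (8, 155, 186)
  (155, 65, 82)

(924,935,143): 143²+924² = 874225 = 935² → right
(137,269,128): 128+137 ≤ 269, not a triangle
(252,348,240): 240²+252² = 121104 = 348² → right
(8,155,186): 8+155 ≤ 186, not a triangle
(155,65,82): 65+82 ≤ 155, not a triangle
2 of the 5 are right.

2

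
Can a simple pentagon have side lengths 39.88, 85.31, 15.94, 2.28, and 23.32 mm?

For a pentagon, each side must be shorter than the sum of the others.
Here the longest side is 85.31, but the remaining 4 sides sum to only 81.42.

No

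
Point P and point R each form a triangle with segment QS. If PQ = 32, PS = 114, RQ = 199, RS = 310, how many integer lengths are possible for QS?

From triangle PQS: 82 < QS < 146.
From triangle RQS: 111 < QS < 509.
Intersection: 111 < QS < 146, so integers 112 through 145: 34 values.

34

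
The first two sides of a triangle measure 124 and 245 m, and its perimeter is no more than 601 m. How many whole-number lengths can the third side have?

Triangle inequality: 121 < x < 369. Perimeter ≤ 601 gives x ≤ 601 − 124 − 245 = 232.
So 121 < x ≤ 232; integers 122 through 232: 111 values.

111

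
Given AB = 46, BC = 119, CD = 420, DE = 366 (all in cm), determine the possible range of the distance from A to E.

0 ≤ AE ≤ 951 cm

The maximum is all hops collinear in one direction: 46 + 119 + 420 + 366 = 951.
The longest hop is 420; the others sum to 531. Since 420 ≤ 531, the path can fold back on itself completely, so the minimum distance is 0.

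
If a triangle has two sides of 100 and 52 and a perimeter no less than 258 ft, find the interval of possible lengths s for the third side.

Triangle inequality alone gives 48 < s < 152.
The perimeter condition gives s ≥ 258 − 100 − 52 = 106.
Intersecting the two: 106 ≤ s < 152.

106 ≤ s < 152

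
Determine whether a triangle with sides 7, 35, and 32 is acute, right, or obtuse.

Compare the square of the longest side to the sum of squares of the other two: 7² + 32² = 1073 < 1225 = 35².

obtuse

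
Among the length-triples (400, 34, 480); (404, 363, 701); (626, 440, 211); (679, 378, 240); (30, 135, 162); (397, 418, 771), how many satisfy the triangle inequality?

4

(34,400,480): 34+400 ≤ 480 → not valid
(363,404,701): 363+404 > 701 → valid
(211,440,626): 211+440 > 626 → valid
(240,378,679): 240+378 ≤ 679 → not valid
(30,135,162): 30+135 > 162 → valid
(397,418,771): 397+418 > 771 → valid
4 of the 6 triples form a triangle.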